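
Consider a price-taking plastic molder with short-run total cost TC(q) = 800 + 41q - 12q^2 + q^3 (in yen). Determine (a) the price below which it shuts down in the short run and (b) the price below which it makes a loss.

Shutdown price = ¥5; break-even price = ¥101

Shutdown price = min AVC. AVC = 41 - 12q + q^2, with vertex at q = 6 and minimum ¥5.
ATC = 800/q + 41 - 12q + q^2. Setting dATC/dq = −800/q^2 − 12 + 2q = 0 gives q = 10 (since 2·10^3 − 12·10^2 = 800).
min ATC = 800/10 + 41 − 12·10 + 10^2 = ¥101. That is the break-even price.
For ¥5 ≤ P < ¥101 the firm produces at a loss; below ¥5 it shuts down.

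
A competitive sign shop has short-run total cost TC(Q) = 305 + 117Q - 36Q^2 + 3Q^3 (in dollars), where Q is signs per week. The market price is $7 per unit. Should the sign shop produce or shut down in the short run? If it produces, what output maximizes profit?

Shut down

Strip out fixed cost: VC = 117Q - 36Q^2 + 3Q^3. Then AVC = 117 - 36Q + 3Q^2 and MC = 117 - 72Q + 9Q^2.
AVC hits its minimum where MC = AVC, at Q = 6, giving min AVC = 117 - 36·6 + 3·6^2 = $9.
With P < min AVC ($7 < $9), every unit sold adds to the loss.
Shutting down limits the loss to fixed cost, $305.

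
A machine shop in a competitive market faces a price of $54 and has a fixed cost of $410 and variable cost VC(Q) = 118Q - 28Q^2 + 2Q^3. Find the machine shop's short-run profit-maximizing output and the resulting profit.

AVC = 118 - 28Q + 2Q^2 has its minimum $20 at Q = 7; price $54 clears that bar, so the firm operates.
MC = 118 - 56Q + 6Q^2. Setting P = MC and taking the root on the rising branch gives Q* = 8.
TR = 54·8 = 432. TC = 410 + 176 = 586. Profit = 432 − 586 = -$154.
Shutting down would mean losing the fixed cost of $410, so operating at a loss of $154 is better by $256.

Profit = -$154 at Q = 8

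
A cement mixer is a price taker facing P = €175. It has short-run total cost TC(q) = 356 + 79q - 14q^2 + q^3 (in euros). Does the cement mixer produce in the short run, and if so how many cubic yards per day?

From TC, MC = TC'(q) = 79 - 28q + 3q^2 and AVC = VC/q = 79 - 14q + q^2.
The AVC parabola has its vertex at q = 14/2 = 7, where AVC = 79 - 14·7 + 7^2 = €30.
P = €175 exceeds min AVC = €30, so the firm stays open.
P = MC gives -96 - 28q + 3q^2 = 0, with roots -8/3 and 12. Take the larger (rising MC): q* = 12.
Check: AVC at q = 12 is €55 ≤ P, so revenue covers variable cost.
Profit = P·q − TC = 175·12 − 1016 = €1084.

Produce at q = 12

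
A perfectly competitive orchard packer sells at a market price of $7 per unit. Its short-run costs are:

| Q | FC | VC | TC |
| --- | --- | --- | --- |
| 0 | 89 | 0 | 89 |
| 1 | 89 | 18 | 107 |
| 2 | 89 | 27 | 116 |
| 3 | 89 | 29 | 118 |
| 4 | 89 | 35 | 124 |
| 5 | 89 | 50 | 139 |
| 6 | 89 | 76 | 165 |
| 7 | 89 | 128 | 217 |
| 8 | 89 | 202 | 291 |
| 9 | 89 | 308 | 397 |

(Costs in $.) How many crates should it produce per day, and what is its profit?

Q = 0 (shut down); profit = -$89

Profit at each row (π = 7Q − TC): Q=0: -89; Q=1: -100; Q=2: -102; Q=3: -97; Q=4: -96; Q=5: -104; Q=6: -123; Q=7: -168; Q=8: -235; Q=9: -334.
Profit is highest at Q = 0. Equivalently, the lowest AVC in the table is 35/4 ≈ $8.75 at Q = 4, and P = $7 falls below it — price never covers variable cost, so the firm shuts down and loses only its fixed cost.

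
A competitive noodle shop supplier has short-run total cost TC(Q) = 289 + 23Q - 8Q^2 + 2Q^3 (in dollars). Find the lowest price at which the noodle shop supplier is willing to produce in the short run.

Short-run supply begins at min AVC. From VC = 23Q - 8Q^2 + 2Q^3, AVC = 23 - 8Q + 2Q^2.
dAVC/dQ = -8 + 4Q = 0 gives Q = 2. min AVC = 23 - 8·2 + 2·2^2 = 15.
So the shutdown price is $15.

$15 per unit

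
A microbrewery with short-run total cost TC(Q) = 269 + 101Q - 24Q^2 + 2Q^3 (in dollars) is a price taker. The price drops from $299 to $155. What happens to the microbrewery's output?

MC = 101 - 48Q + 6Q^2; the shutdown threshold is min AVC = $29 (at Q = 6).
With P = $299 above the shutdown price, P = MC gives Q = 11.
At P = $155 ≥ min AVC, set P = MC: Q = 9. The firm stays open but cuts output.

Output falls from 11 to 9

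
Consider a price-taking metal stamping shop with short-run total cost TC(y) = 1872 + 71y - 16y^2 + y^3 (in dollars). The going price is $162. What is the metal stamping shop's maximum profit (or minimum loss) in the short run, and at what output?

AVC = 71 - 16y + y^2; min AVC = $7 at y = 8. Since P = $162 ≥ min AVC, the firm produces.
With MC = 71 - 32y + 3y^2, P = MC on the upward-sloping part at y* = 13.
TR = 162·13 = 2106. TC = 1872 + 416 = 2288. Profit = 2106 − 2288 = -$182.
That loss of $182 beats the $1872 the firm would lose by shutting down; producing recovers $1690 of fixed cost.

Profit = -$182 at y = 13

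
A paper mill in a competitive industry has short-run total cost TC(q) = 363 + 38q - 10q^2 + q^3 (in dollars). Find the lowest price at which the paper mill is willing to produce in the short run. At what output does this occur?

The shutdown price is the minimum of AVC. VC = 38q - 10q^2 + q^3, so AVC = 38 - 10q + q^2.
dAVC/dq = -10 + 2q = 0 gives q = 5. min AVC = 38 - 10·5 + 5^2 = 13.
So the shutdown price is $13.

$13 per unit, at q = 5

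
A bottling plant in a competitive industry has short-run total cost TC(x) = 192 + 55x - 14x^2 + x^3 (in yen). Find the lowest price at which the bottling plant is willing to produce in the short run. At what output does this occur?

¥6 per unit, at x = 7

The firm shuts down when price falls below the minimum of average variable cost. AVC = VC/x = 55 - 14x + x^2.
At the minimum of AVC, MC = AVC. MC = 55 - 28x + 3x^2; setting MC = AVC gives 2x^2 - 14x = 0, so x = 7. min AVC = 6.
So the shutdown price is ¥6.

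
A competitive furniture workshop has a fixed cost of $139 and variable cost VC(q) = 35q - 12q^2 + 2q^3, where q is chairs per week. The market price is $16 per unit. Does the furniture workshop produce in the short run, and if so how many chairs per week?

From TC, MC = TC'(q) = 35 - 24q + 6q^2 and AVC = VC/q = 35 - 12q + 2q^2.
AVC hits its minimum where MC = AVC, at q = 3, giving min AVC = 35 - 12·3 + 2·3^2 = $17.
P = $16 lies below min AVC = $17; no output level covers variable cost.
Shutting down limits the loss to fixed cost, $139.

Shut down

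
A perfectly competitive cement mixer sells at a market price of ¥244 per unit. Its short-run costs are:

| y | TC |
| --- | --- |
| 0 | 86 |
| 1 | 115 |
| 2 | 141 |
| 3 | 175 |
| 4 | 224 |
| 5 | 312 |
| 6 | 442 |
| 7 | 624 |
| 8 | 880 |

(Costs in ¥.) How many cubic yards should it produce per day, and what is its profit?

y = 7; profit = ¥1084

Profit at each row (π = 244y − TC): y=0: -86; y=1: 129; y=2: 347; y=3: 557; y=4: 752; y=5: 908; y=6: 1022; y=7: 1084; y=8: 1072.
Profit is maximized at y = 7. AVC there is 538/7 = ¥76.86 ≤ P, so producing beats shutting down (which would give -¥86).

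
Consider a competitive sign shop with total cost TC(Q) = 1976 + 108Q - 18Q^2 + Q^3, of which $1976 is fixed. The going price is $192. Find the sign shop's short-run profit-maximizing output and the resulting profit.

AVC = 108 - 18Q + Q^2 has its minimum $27 at Q = 9; price $192 clears that bar, so the firm operates.
MC = 108 - 36Q + 3Q^2. Setting P = MC and taking the root on the rising branch gives Q* = 14.
TR = 192·14 = 2688. TC = 1976 + 728 = 2704. Profit = 2688 − 2704 = -$16.
By producing, the firm covers all variable cost plus $1960 of fixed cost; shutting down would lose the full $1976.

Profit = -$16 at Q = 14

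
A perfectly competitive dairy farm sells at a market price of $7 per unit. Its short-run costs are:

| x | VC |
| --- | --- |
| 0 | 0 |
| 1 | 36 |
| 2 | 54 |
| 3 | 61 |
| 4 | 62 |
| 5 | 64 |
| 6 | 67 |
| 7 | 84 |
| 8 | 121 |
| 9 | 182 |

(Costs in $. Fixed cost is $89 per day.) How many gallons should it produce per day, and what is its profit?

Profit at each row (π = 7x − TC): x=0: -89; x=1: -118; x=2: -129; x=3: -129; x=4: -123; x=5: -118; x=6: -114; x=7: -124; x=8: -154; x=9: -208.
Profit is highest at x = 0. Equivalently, the lowest AVC in the table is 67/6 ≈ $11.17 at x = 6, and P = $7 falls below it — price never covers variable cost, so the firm shuts down and loses only its fixed cost.

x = 0 (shut down); profit = -$89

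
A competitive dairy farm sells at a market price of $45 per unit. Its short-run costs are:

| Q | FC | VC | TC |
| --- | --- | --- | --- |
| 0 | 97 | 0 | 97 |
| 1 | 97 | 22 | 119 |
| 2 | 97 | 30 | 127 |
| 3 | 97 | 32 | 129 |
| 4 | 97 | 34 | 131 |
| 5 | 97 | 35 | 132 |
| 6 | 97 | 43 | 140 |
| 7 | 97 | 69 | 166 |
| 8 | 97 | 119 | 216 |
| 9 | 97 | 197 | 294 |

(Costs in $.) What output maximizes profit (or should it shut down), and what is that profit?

Profit at each row (π = 45Q − TC): Q=0: -97; Q=1: -74; Q=2: -37; Q=3: 6; Q=4: 49; Q=5: 93; Q=6: 130; Q=7: 149; Q=8: 144; Q=9: 111.
Profit is maximized at Q = 7. AVC there is 69/7 = $9.86 ≤ P, so producing beats shutting down (which would give -$97).

Q = 7; profit = $149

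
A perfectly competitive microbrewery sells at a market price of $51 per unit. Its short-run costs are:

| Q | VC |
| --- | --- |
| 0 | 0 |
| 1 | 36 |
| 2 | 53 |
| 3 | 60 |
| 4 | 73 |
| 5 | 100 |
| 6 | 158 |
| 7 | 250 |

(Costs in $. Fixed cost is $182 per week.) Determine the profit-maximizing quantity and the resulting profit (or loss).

Compute π = P·Q − TC at each output: Q=0: -182; Q=1: -167; Q=2: -133; Q=3: -89; Q=4: -51; Q=5: -27; Q=6: -34; Q=7: -75.
Profit is maximized at Q = 5. AVC there is 100/5 = $20 ≤ P, so producing beats shutting down (which would give -$182).

Q = 5; profit = -$27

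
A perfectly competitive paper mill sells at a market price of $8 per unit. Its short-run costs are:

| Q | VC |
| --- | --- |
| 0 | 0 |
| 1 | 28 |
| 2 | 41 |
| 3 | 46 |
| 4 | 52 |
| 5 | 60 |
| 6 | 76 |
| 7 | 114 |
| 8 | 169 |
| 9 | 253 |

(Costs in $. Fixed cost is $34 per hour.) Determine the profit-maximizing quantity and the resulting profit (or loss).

Profit at each row (π = 8Q − TC): Q=0: -34; Q=1: -54; Q=2: -59; Q=3: -56; Q=4: -54; Q=5: -54; Q=6: -62; Q=7: -92; Q=8: -139; Q=9: -215.
Profit is highest at Q = 0. Equivalently, the lowest AVC in the table is 60/5 ≈ $12 at Q = 5, and P = $8 falls below it — price never covers variable cost, so the firm shuts down and loses only its fixed cost.

Q = 0 (shut down); profit = -$34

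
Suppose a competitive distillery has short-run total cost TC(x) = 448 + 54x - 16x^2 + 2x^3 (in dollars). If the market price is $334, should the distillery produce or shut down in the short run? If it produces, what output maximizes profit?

Produce at x = 10

Variable cost is VC = 54x - 16x^2 + 2x^3, so AVC = VC/x = 54 - 16x + 2x^2 and MC = dTC/dx = 54 - 32x + 6x^2.
AVC hits its minimum where MC = AVC, at x = 4, giving min AVC = 54 - 16·4 + 2·4^2 = $22.
Because $334 ≥ $22, revenue can cover variable cost; the firm operates.
Solving P = MC: -280 - 32x + 6x^2 = 0 ⇒ x = -14/3 or 10. On the upward-sloping branch, x* = 10.
Check: AVC at x = 10 is $94 ≤ P, so revenue covers variable cost.
Profit = P·x − TC = 334·10 − 1388 = $1952.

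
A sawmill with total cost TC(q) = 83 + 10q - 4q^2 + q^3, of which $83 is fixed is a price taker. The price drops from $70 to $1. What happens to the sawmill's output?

MC = 10 - 8q + 3q^2; the shutdown threshold is min AVC = $6 (at q = 2).
At P = $70 ≥ min AVC, set P = MC on the rising branch: q = 6.
At P = $1 < min AVC = $6, price no longer covers variable cost at any output, so the firm shuts down: q = 0.

Output falls from 6 to 0 (the firm shuts down)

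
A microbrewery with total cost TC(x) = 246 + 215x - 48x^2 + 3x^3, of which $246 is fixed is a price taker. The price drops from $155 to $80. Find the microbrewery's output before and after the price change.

Output falls from 10 to 9

AVC = 215 - 48x + 3x^2, minimized at x = 8 where min AVC = $23. MC = 215 - 96x + 9x^2.
At P = $155 ≥ min AVC, set P = MC on the rising branch: x = 10.
At P = $80 ≥ min AVC, set P = MC: x = 9. The firm stays open but cuts output.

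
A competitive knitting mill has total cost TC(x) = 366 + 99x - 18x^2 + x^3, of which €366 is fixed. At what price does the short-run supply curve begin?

The firm shuts down when price falls below the minimum of average variable cost. AVC = VC/x = 99 - 18x + x^2.
At the minimum of AVC, MC = AVC. MC = 99 - 36x + 3x^2; setting MC = AVC gives 2x^2 - 18x = 0, so x = 9. min AVC = 18.
The firm shuts down for any P below €18.

€18 per unit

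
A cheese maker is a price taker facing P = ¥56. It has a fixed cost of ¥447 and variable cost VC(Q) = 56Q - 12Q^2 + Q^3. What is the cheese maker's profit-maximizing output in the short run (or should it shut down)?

Strip out fixed cost: VC = 56Q - 12Q^2 + Q^3. Then AVC = 56 - 12Q + Q^2 and MC = 56 - 24Q + 3Q^2.
AVC hits its minimum where MC = AVC, at Q = 6, giving min AVC = 56 - 12·6 + 6^2 = ¥20.
Because ¥56 ≥ ¥20, revenue can cover variable cost; the firm operates.
Set P = MC: 56 = 56 - 24Q + 3Q^2 → -24Q + 3Q^2 = 0. The roots are Q = 0 and Q = 8; the profit-maximizing output is on the rising part of MC, so Q* = 8.
Check: AVC at Q = 8 is ¥24 ≤ P, so revenue covers variable cost.
Profit = P·Q − TC = 56·8 − 639 = -¥191, a loss, but smaller than the ¥447 fixed cost the firm would lose by shutting down.

Produce at Q = 8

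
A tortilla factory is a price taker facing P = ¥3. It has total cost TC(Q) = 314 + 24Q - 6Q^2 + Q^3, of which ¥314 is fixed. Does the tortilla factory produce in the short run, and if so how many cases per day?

Shut down

From TC, MC = TC'(Q) = 24 - 12Q + 3Q^2 and AVC = VC/Q = 24 - 6Q + Q^2.
AVC hits its minimum where MC = AVC, at Q = 3, giving min AVC = 24 - 6·3 + 3^2 = ¥15.
Since P = ¥3 < min AVC = ¥15, price fails to cover variable cost at any output.
The firm minimizes its loss by shutting down and losing only its fixed cost of ¥314.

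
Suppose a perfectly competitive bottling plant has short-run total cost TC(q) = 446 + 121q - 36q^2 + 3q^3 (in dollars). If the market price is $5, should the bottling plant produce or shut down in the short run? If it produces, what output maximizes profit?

From TC, MC = TC'(q) = 121 - 72q + 9q^2 and AVC = VC/q = 121 - 36q + 3q^2.
AVC is minimized where dAVC/dq = -36 + 6q = 0, at q = 6; min AVC = 121 - 36·6 + 3·6^2 = $13.
Since P = $5 < min AVC = $13, price fails to cover variable cost at any output.
The firm minimizes its loss by shutting down and losing only its fixed cost of $446.

Shut down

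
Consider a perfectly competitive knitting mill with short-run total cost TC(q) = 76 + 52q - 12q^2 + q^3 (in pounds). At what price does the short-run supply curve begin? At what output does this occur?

The firm shuts down when price falls below the minimum of average variable cost. AVC = VC/q = 52 - 12q + q^2.
At the minimum of AVC, MC = AVC. MC = 52 - 24q + 3q^2; setting MC = AVC gives 2q^2 - 12q = 0, so q = 6. min AVC = 16.
The firm shuts down for any P below £16.

£16 per unit, at q = 6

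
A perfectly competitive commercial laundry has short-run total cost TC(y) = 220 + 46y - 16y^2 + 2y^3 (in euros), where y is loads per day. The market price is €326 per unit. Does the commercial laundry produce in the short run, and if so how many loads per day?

Variable cost is VC = 46y - 16y^2 + 2y^3, so AVC = VC/y = 46 - 16y + 2y^2 and MC = dTC/dy = 46 - 32y + 6y^2.
AVC is minimized where dAVC/dy = -16 + 4y = 0, at y = 4; min AVC = 46 - 16·4 + 2·4^2 = €14.
Since P = €326 ≥ min AVC = €14, price covers variable cost and the firm should produce.
Set P = MC: 326 = 46 - 32y + 6y^2 → -280 - 32y + 6y^2 = 0. The roots are y = -14/3 and y = 10; the profit-maximizing output is on the rising part of MC, so y* = 10.
Check: AVC at y = 10 is €86 ≤ P, so revenue covers variable cost.
Profit = P·y − TC = 326·10 − 1080 = €2180.

Produce at y = 10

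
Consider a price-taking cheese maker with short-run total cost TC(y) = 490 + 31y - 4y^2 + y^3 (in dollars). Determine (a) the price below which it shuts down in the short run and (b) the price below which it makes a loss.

Shutdown price = $27; break-even price = $122

AVC = 31 - 4y + y^2; minimized at y = 2, giving min AVC = $27. That is the shutdown price.
ATC = 490/y + 31 - 4y + y^2. Setting dATC/dy = −490/y^2 − 4 + 2y = 0 gives y = 7 (since 2·7^3 − 4·7^2 = 490).
min ATC = 490/7 + 31 − 4·7 + 7^2 = $122. That is the break-even price.
Between these two prices the firm operates at a loss; above $122 it earns a profit.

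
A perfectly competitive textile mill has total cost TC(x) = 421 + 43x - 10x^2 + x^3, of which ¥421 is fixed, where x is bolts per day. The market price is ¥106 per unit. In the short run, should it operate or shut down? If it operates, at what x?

Strip out fixed cost: VC = 43x - 10x^2 + x^3. Then AVC = 43 - 10x + x^2 and MC = 43 - 20x + 3x^2.
The AVC parabola has its vertex at x = 10/2 = 5, where AVC = 43 - 10·5 + 5^2 = ¥18.
Because ¥106 ≥ ¥18, revenue can cover variable cost; the firm operates.
Set P = MC: 106 = 43 - 20x + 3x^2 → -63 - 20x + 3x^2 = 0. The roots are x = -7/3 and x = 9; the profit-maximizing output is on the rising part of MC, so x* = 9.
Check: AVC at x = 9 is ¥34 ≤ P, so revenue covers variable cost.
Profit = P·x − TC = 106·9 − 727 = ¥227.

Produce at x = 9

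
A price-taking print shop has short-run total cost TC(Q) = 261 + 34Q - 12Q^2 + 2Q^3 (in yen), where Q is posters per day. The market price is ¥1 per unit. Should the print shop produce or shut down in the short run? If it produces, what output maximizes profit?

Shut down

Variable cost is VC = 34Q - 12Q^2 + 2Q^3, so AVC = VC/Q = 34 - 12Q + 2Q^2 and MC = dTC/dQ = 34 - 24Q + 6Q^2.
AVC hits its minimum where MC = AVC, at Q = 3, giving min AVC = 34 - 12·3 + 2·3^2 = ¥16.
With P < min AVC (¥1 < ¥16), every unit sold adds to the loss.
Shutting down limits the loss to fixed cost, ¥261.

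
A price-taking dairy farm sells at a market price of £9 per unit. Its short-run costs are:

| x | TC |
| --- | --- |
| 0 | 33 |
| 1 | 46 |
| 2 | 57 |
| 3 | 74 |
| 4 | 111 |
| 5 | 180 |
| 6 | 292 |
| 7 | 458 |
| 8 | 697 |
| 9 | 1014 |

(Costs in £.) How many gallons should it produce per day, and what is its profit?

x = 0 (shut down); profit = -£33

Compute π = P·x − TC at each output: x=0: -33; x=1: -37; x=2: -39; x=3: -47; x=4: -75; x=5: -135; x=6: -238; x=7: -395; x=8: -625; x=9: -933.
Profit is highest at x = 0. Equivalently, the lowest AVC in the table is 24/2 ≈ £12 at x = 2, and P = £9 falls below it — price never covers variable cost, so the firm shuts down and loses only its fixed cost.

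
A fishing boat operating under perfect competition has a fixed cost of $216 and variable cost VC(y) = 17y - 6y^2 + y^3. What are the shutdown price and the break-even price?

Shutdown price = min AVC. AVC = 17 - 6y + y^2, with vertex at y = 3 and minimum $8.
ATC = 216/y + 17 - 6y + y^2. Setting dATC/dy = −216/y^2 − 6 + 2y = 0 gives y = 6 (since 2·6^3 − 6·6^2 = 216).
min ATC = 216/6 + 17 − 6·6 + 6^2 = $53. That is the break-even price.
For $8 ≤ P < $53 the firm produces at a loss; below $8 it shuts down.

Shutdown price = $8; break-even price = $53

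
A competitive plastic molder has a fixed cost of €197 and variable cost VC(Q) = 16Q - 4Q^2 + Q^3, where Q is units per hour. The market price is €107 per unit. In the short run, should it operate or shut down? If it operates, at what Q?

Produce at Q = 7

Strip out fixed cost: VC = 16Q - 4Q^2 + Q^3. Then AVC = 16 - 4Q + Q^2 and MC = 16 - 8Q + 3Q^2.
AVC hits its minimum where MC = AVC, at Q = 2, giving min AVC = 16 - 4·2 + 2^2 = €12.
Since P = €107 ≥ min AVC = €12, price covers variable cost and the firm should produce.
Set P = MC: 107 = 16 - 8Q + 3Q^2 → -91 - 8Q + 3Q^2 = 0. The roots are Q = -13/3 and Q = 7; the profit-maximizing output is on the rising part of MC, so Q* = 7.
Check: AVC at Q = 7 is €37 ≤ P, so revenue covers variable cost.
Profit = P·Q − TC = 107·7 − 456 = €293.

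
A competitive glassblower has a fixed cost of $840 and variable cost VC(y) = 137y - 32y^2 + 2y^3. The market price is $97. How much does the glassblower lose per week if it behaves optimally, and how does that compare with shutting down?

AVC = 137 - 32y + 2y^2 has its minimum $9 at y = 8; price $97 clears that bar, so the firm operates.
With MC = 137 - 64y + 6y^2, P = MC on the upward-sloping part at y* = 10.
TR = 97·10 = 970. TC = 840 + 170 = 1010. Profit = 970 − 1010 = -$40.
That loss of $40 beats the $840 the firm would lose by shutting down; producing recovers $800 of fixed cost.

Profit = -$40 at y = 10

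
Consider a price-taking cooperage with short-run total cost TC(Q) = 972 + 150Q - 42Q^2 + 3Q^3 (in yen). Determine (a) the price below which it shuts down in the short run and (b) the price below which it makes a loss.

Shutdown price = min AVC. AVC = 150 - 42Q + 3Q^2, with vertex at Q = 7 and minimum ¥3.
ATC = 972/Q + 150 - 42Q + 3Q^2. Setting dATC/dQ = −972/Q^2 − 42 + 6Q = 0 gives Q = 9 (since 6·9^3 − 42·9^2 = 972).
min ATC = 972/9 + 150 − 42·9 + 3·9^2 = ¥123. That is the break-even price.
Between these two prices the firm operates at a loss; above ¥123 it earns a profit.

Shutdown price = ¥3; break-even price = ¥123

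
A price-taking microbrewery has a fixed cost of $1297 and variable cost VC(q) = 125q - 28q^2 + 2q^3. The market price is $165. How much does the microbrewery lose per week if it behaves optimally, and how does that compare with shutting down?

AVC = 125 - 28q + 2q^2 has its minimum $27 at q = 7; price $165 clears that bar, so the firm operates.
MC = 125 - 56q + 6q^2. Setting P = MC and taking the root on the rising branch gives q* = 10.
TR = 165·10 = 1650. TC = 1297 + 450 = 1747. Profit = 1650 − 1747 = -$97.
That loss of $97 beats the $1297 the firm would lose by shutting down; producing recovers $1200 of fixed cost.

Profit = -$97 at q = 10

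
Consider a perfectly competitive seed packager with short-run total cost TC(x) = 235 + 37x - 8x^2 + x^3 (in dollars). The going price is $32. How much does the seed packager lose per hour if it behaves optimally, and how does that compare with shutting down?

AVC = 37 - 8x + x^2 has its minimum $21 at x = 4; price $32 clears that bar, so the firm operates.
With MC = 37 - 16x + 3x^2, P = MC on the upward-sloping part at x* = 5.
TR = 32·5 = 160. TC = 235 + 110 = 345. Profit = 160 − 345 = -$185.
By producing, the firm covers all variable cost plus $50 of fixed cost; shutting down would lose the full $235.

Profit = -$185 at x = 5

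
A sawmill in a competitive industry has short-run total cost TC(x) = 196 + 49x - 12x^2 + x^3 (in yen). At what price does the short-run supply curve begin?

The firm shuts down when price falls below the minimum of average variable cost. AVC = VC/x = 49 - 12x + x^2.
At the minimum of AVC, MC = AVC. MC = 49 - 24x + 3x^2; setting MC = AVC gives 2x^2 - 12x = 0, so x = 6. min AVC = 13.
For P < ¥13 the firm produces nothing.

¥13 per unit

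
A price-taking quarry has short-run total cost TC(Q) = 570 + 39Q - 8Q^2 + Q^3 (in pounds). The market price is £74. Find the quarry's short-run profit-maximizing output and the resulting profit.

Profit = -£276 at Q = 7

AVC = 39 - 8Q + Q^2; min AVC = £23 at Q = 4. Since P = £74 ≥ min AVC, the firm produces.
MC = 39 - 16Q + 3Q^2. Setting P = MC and taking the root on the rising branch gives Q* = 7.
TR = 74·7 = 518. TC = 570 + 224 = 794. Profit = 518 − 794 = -£276.
Shutting down would mean losing the fixed cost of £570, so operating at a loss of £276 is better by £294.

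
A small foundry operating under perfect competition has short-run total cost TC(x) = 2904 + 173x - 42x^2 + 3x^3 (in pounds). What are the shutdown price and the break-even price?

Shutdown price = £26; break-even price = £338

Shutdown price = min AVC. AVC = 173 - 42x + 3x^2, with vertex at x = 7 and minimum £26.
ATC = 2904/x + 173 - 42x + 3x^2. Setting dATC/dx = −2904/x^2 − 42 + 6x = 0 gives x = 11 (since 6·11^3 − 42·11^2 = 2904).
min ATC = 2904/11 + 173 − 42·11 + 3·11^2 = £338. That is the break-even price.
Between these two prices the firm operates at a loss; above £338 it earns a profit.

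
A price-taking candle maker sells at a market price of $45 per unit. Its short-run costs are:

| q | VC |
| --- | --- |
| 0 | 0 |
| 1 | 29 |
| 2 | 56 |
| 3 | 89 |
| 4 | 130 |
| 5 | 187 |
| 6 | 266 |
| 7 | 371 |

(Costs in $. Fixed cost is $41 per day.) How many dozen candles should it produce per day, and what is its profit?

Profit at each row (π = 45q − TC): q=0: -41; q=1: -25; q=2: -7; q=3: 5; q=4: 9; q=5: -3; q=6: -37; q=7: -97.
Profit is maximized at q = 4. AVC there is 130/4 = $32.50 ≤ P, so producing beats shutting down (which would give -$41).

q = 4; profit = $9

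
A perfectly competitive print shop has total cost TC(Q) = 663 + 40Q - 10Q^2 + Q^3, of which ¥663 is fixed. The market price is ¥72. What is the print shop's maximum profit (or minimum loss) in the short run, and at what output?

AVC = 40 - 10Q + Q^2 has its minimum ¥15 at Q = 5; price ¥72 clears that bar, so the firm operates.
With MC = 40 - 20Q + 3Q^2, P = MC on the upward-sloping part at Q* = 8.
TR = 72·8 = 576. TC = 663 + 192 = 855. Profit = 576 − 855 = -¥279.
By producing, the firm covers all variable cost plus ¥384 of fixed cost; shutting down would lose the full ¥663.

Profit = -¥279 at Q = 8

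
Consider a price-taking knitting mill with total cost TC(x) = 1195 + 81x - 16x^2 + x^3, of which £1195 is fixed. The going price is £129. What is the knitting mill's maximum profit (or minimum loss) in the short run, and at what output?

Profit = -£43 at x = 12

AVC = 81 - 16x + x^2; min AVC = £17 at x = 8. Since P = £129 ≥ min AVC, the firm produces.
MC = 81 - 32x + 3x^2. Setting P = MC and taking the root on the rising branch gives x* = 12.
TR = 129·12 = 1548. TC = 1195 + 396 = 1591. Profit = 1548 − 1591 = -£43.
By producing, the firm covers all variable cost plus £1152 of fixed cost; shutting down would lose the full £1195.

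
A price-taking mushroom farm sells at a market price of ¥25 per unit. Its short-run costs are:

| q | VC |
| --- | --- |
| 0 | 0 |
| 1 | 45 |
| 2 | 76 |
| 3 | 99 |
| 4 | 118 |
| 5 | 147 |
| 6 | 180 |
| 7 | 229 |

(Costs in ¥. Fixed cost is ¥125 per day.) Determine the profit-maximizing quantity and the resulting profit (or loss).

q = 0 (shut down); profit = -¥125

Profit at each row (π = 25q − TC): q=0: -125; q=1: -145; q=2: -151; q=3: -149; q=4: -143; q=5: -147; q=6: -155; q=7: -179.
Profit is highest at q = 0. Equivalently, the lowest AVC in the table is 147/5 ≈ ¥29.40 at q = 5, and P = ¥25 falls below it — price never covers variable cost, so the firm shuts down and loses only its fixed cost.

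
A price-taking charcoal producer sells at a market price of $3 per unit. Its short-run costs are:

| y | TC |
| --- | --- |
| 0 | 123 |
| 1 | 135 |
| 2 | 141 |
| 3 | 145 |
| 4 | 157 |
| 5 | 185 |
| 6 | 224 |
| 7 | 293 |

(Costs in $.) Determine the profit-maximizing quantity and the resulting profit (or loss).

Profit at each row (π = 3y − TC): y=0: -123; y=1: -132; y=2: -135; y=3: -136; y=4: -145; y=5: -170; y=6: -206; y=7: -272.
Profit is highest at y = 0. Equivalently, the lowest AVC in the table is 22/3 ≈ $7.33 at y = 3, and P = $3 falls below it — price never covers variable cost, so the firm shuts down and loses only its fixed cost.

y = 0 (shut down); profit = -$123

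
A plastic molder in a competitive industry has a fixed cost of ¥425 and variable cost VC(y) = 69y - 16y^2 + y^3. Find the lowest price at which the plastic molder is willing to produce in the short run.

¥5 per unit

The firm shuts down when price falls below the minimum of average variable cost. AVC = VC/y = 69 - 16y + y^2.
At the minimum of AVC, MC = AVC. MC = 69 - 32y + 3y^2; setting MC = AVC gives 2y^2 - 16y = 0, so y = 8. min AVC = 5.
For P < ¥5 the firm produces nothing.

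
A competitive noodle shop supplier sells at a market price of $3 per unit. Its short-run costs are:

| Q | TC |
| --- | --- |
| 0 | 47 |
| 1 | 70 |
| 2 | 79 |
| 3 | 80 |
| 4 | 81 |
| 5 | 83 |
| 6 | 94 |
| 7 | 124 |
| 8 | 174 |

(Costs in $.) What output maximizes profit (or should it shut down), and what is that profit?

Q = 0 (shut down); profit = -$47

Profit at each row (π = 3Q − TC): Q=0: -47; Q=1: -67; Q=2: -73; Q=3: -71; Q=4: -69; Q=5: -68; Q=6: -76; Q=7: -103; Q=8: -150.
Profit is highest at Q = 0. Equivalently, the lowest AVC in the table is 36/5 ≈ $7.20 at Q = 5, and P = $3 falls below it — price never covers variable cost, so the firm shuts down and loses only its fixed cost.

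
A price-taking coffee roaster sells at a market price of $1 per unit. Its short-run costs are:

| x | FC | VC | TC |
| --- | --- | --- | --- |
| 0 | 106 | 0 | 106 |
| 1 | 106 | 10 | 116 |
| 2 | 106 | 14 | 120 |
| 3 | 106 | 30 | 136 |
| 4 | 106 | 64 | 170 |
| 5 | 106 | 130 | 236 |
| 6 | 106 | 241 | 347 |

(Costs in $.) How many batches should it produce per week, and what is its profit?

x = 0 (shut down); profit = -$106

Compute π = P·x − TC at each output: x=0: -106; x=1: -115; x=2: -118; x=3: -133; x=4: -166; x=5: -231; x=6: -341.
Profit is highest at x = 0. Equivalently, the lowest AVC in the table is 14/2 ≈ $7 at x = 2, and P = $1 falls below it — price never covers variable cost, so the firm shuts down and loses only its fixed cost.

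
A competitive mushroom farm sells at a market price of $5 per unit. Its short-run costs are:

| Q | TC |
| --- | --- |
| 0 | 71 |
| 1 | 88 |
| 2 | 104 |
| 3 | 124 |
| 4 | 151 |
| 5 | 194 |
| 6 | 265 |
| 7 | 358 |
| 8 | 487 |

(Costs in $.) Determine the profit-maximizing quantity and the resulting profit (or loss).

Profit at each row (π = 5Q − TC): Q=0: -71; Q=1: -83; Q=2: -94; Q=3: -109; Q=4: -131; Q=5: -169; Q=6: -235; Q=7: -323; Q=8: -447.
Profit is highest at Q = 0. Equivalently, the lowest AVC in the table is 33/2 ≈ $16.50 at Q = 2, and P = $5 falls below it — price never covers variable cost, so the firm shuts down and loses only its fixed cost.

Q = 0 (shut down); profit = -$71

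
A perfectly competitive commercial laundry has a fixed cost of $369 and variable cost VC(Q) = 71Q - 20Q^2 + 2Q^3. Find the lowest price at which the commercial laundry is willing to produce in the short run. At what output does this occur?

Short-run supply begins at min AVC. From VC = 71Q - 20Q^2 + 2Q^3, AVC = 71 - 20Q + 2Q^2.
dAVC/dQ = -20 + 4Q = 0 gives Q = 5. min AVC = 71 - 20·5 + 2·5^2 = 21.
The firm shuts down for any P below $21.

$21 per unit, at Q = 5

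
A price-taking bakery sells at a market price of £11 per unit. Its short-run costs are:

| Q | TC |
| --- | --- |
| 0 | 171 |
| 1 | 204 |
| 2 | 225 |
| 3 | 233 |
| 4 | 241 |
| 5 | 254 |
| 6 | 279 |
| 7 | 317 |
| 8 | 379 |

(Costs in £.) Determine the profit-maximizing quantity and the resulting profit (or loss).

Tabulate TR − TC: Q=0: -171; Q=1: -193; Q=2: -203; Q=3: -200; Q=4: -197; Q=5: -199; Q=6: -213; Q=7: -240; Q=8: -291.
Profit is highest at Q = 0. Equivalently, the lowest AVC in the table is 83/5 ≈ £16.60 at Q = 5, and P = £11 falls below it — price never covers variable cost, so the firm shuts down and loses only its fixed cost.

Q = 0 (shut down); profit = -£171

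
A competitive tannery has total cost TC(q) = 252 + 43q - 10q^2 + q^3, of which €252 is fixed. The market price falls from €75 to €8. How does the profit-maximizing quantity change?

AVC = 43 - 10q + q^2, minimized at q = 5 where min AVC = €18. MC = 43 - 20q + 3q^2.
With P = €75 above the shutdown price, P = MC gives q = 8.
At P = €8 < min AVC = €18, price no longer covers variable cost at any output, so the firm shuts down: q = 0.

Output falls from 8 to 0 (the firm shuts down)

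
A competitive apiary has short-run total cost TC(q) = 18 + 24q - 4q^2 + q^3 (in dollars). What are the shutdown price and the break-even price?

Shutdown price = $20; break-even price = $27

Shutdown price = min AVC. AVC = 24 - 4q + q^2, with vertex at q = 2 and minimum $20.
ATC = 18/q + 24 - 4q + q^2. Setting dATC/dq = −18/q^2 − 4 + 2q = 0 gives q = 3 (since 2·3^3 − 4·3^2 = 18).
min ATC = 18/3 + 24 − 4·3 + 3^2 = $27. That is the break-even price.
Between these two prices the firm operates at a loss; above $27 it earns a profit.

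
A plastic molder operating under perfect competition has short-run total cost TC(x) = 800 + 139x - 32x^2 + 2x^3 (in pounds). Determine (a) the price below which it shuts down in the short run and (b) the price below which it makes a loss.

AVC = 139 - 32x + 2x^2; minimized at x = 8, giving min AVC = £11. That is the shutdown price.
ATC = 800/x + 139 - 32x + 2x^2. Setting dATC/dx = −800/x^2 − 32 + 4x = 0 gives x = 10 (since 4·10^3 − 32·10^2 = 800).
min ATC = 800/10 + 139 − 32·10 + 2·10^2 = £99. That is the break-even price.
Between these two prices the firm operates at a loss; above £99 it earns a profit.

Shutdown price = £11; break-even price = £99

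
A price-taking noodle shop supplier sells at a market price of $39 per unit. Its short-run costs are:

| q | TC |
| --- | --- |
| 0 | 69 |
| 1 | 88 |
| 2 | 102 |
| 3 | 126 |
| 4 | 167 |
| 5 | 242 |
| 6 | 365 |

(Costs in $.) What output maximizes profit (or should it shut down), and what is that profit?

Tabulate TR − TC: q=0: -69; q=1: -49; q=2: -24; q=3: -9; q=4: -11; q=5: -47; q=6: -131.
Profit is maximized at q = 3. AVC there is 57/3 = $19 ≤ P, so producing beats shutting down (which would give -$69).

q = 3; profit = -$9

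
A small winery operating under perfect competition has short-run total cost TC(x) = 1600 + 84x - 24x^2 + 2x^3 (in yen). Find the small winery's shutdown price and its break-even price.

AVC = 84 - 24x + 2x^2; minimized at x = 6, giving min AVC = ¥12. That is the shutdown price.
ATC = 1600/x + 84 - 24x + 2x^2. Setting dATC/dx = −1600/x^2 − 24 + 4x = 0 gives x = 10 (since 4·10^3 − 24·10^2 = 1600).
min ATC = 1600/10 + 84 − 24·10 + 2·10^2 = ¥204. That is the break-even price.
For ¥12 ≤ P < ¥204 the firm produces at a loss; below ¥12 it shuts down.

Shutdown price = ¥12; break-even price = ¥204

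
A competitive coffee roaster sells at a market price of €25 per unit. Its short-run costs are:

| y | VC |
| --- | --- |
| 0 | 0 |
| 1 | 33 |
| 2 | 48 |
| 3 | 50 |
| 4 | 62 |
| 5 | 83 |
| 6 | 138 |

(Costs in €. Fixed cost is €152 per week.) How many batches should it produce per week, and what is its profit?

y = 5; profit = -€110

Tabulate TR − TC: y=0: -152; y=1: -160; y=2: -150; y=3: -127; y=4: -114; y=5: -110; y=6: -140.
Profit is maximized at y = 5. AVC there is 83/5 = €16.60 ≤ P, so producing beats shutting down (which would give -€152).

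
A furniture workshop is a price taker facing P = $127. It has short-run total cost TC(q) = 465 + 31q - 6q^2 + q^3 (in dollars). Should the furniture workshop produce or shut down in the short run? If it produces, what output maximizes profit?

Variable cost is VC = 31q - 6q^2 + q^3, so AVC = VC/q = 31 - 6q + q^2 and MC = dTC/dq = 31 - 12q + 3q^2.
The AVC parabola has its vertex at q = 6/2 = 3, where AVC = 31 - 6·3 + 3^2 = $22.
Since P = $127 ≥ min AVC = $22, price covers variable cost and the firm should produce.
Set P = MC: 127 = 31 - 12q + 3q^2 → -96 - 12q + 3q^2 = 0. The roots are q = -4 and q = 8; the profit-maximizing output is on the rising part of MC, so q* = 8.
Check: AVC at q = 8 is $47 ≤ P, so revenue covers variable cost.
Profit = P·q − TC = 127·8 − 841 = $175.

Produce at q = 8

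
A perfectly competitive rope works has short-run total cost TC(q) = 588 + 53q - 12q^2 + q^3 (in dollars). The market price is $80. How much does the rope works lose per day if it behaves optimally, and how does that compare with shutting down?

Profit = -$102 at q = 9

AVC = 53 - 12q + q^2 has its minimum $17 at q = 6; price $80 clears that bar, so the firm operates.
MC = 53 - 24q + 3q^2. Setting P = MC and taking the root on the rising branch gives q* = 9.
TR = 80·9 = 720. TC = 588 + 234 = 822. Profit = 720 − 822 = -$102.
That loss of $102 beats the $588 the firm would lose by shutting down; producing recovers $486 of fixed cost.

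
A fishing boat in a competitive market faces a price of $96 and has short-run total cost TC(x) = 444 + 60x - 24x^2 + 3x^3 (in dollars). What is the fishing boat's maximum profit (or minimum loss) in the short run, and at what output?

Profit = -$12 at x = 6

AVC = 60 - 24x + 3x^2; min AVC = $12 at x = 4. Since P = $96 ≥ min AVC, the firm produces.
With MC = 60 - 48x + 9x^2, P = MC on the upward-sloping part at x* = 6.
TR = 96·6 = 576. TC = 444 + 144 = 588. Profit = 576 − 588 = -$12.
That loss of $12 beats the $444 the firm would lose by shutting down; producing recovers $432 of fixed cost.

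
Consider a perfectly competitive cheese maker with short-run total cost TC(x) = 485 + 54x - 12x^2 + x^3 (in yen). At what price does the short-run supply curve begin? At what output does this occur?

¥18 per unit, at x = 6

Short-run supply begins at min AVC. From VC = 54x - 12x^2 + x^3, AVC = 54 - 12x + x^2.
At the minimum of AVC, MC = AVC. MC = 54 - 24x + 3x^2; setting MC = AVC gives 2x^2 - 12x = 0, so x = 6. min AVC = 18.
So the shutdown price is ¥18.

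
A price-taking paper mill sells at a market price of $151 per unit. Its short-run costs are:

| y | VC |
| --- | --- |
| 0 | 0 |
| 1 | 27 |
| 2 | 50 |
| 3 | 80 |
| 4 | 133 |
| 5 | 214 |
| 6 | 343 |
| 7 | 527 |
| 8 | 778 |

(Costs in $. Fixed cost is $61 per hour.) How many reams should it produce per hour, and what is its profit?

y = 6; profit = $502

Compute π = P·y − TC at each output: y=0: -61; y=1: 63; y=2: 191; y=3: 312; y=4: 410; y=5: 480; y=6: 502; y=7: 469; y=8: 369.
Profit is maximized at y = 6. AVC there is 343/6 = $57.17 ≤ P, so producing beats shutting down (which would give -$61).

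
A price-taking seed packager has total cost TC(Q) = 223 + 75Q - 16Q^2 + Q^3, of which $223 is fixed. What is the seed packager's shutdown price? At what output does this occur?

Short-run supply begins at min AVC. From VC = 75Q - 16Q^2 + Q^3, AVC = 75 - 16Q + Q^2.
dAVC/dQ = -16 + 2Q = 0 gives Q = 8. min AVC = 75 - 16·8 + 8^2 = 11.
The firm shuts down for any P below $11.

$11 per unit, at Q = 8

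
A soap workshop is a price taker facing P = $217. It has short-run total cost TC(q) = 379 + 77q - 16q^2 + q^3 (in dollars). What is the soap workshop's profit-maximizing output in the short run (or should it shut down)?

Produce at q = 14

From TC, MC = TC'(q) = 77 - 32q + 3q^2 and AVC = VC/q = 77 - 16q + q^2.
AVC hits its minimum where MC = AVC, at q = 8, giving min AVC = 77 - 16·8 + 8^2 = $13.
Because $217 ≥ $13, revenue can cover variable cost; the firm operates.
P = MC gives -140 - 32q + 3q^2 = 0, with roots -10/3 and 14. Take the larger (rising MC): q* = 14.
Check: AVC at q = 14 is $49 ≤ P, so revenue covers variable cost.
Profit = P·q − TC = 217·14 − 1065 = $1973.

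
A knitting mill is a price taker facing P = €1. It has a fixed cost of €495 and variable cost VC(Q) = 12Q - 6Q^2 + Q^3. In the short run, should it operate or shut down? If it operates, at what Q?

Variable cost is VC = 12Q - 6Q^2 + Q^3, so AVC = VC/Q = 12 - 6Q + Q^2 and MC = dTC/dQ = 12 - 12Q + 3Q^2.
The AVC parabola has its vertex at Q = 6/2 = 3, where AVC = 12 - 6·3 + 3^2 = €3.
Since P = €1 < min AVC = €3, price fails to cover variable cost at any output.
Shutting down limits the loss to fixed cost, €495.

Shut down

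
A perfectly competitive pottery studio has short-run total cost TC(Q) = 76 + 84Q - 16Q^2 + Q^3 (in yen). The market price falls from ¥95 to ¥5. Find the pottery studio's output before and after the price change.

Output falls from 11 to 0 (the firm shuts down)

MC = 84 - 32Q + 3Q^2; the shutdown threshold is min AVC = ¥20 (at Q = 8).
With P = ¥95 above the shutdown price, P = MC gives Q = 11.
At P = ¥5 < min AVC = ¥20, price no longer covers variable cost at any output, so the firm shuts down: Q = 0.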